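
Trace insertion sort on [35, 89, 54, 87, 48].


Initial: [35, 89, 54, 87, 48]
Insert 89: [35, 89, 54, 87, 48]
Insert 54: [35, 54, 89, 87, 48]
Insert 87: [35, 54, 87, 89, 48]
Insert 48: [35, 48, 54, 87, 89]

Sorted: [35, 48, 54, 87, 89]


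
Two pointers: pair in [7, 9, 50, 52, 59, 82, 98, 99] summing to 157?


lo=0(7)+hi=7(99)=106
lo=1(9)+hi=7(99)=108
lo=2(50)+hi=7(99)=149
lo=3(52)+hi=7(99)=151
lo=4(59)+hi=7(99)=158
lo=4(59)+hi=6(98)=157

Yes: 59+98=157


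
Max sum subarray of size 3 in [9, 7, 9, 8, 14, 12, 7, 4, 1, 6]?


[0:3]: 25
[1:4]: 24
[2:5]: 31
[3:6]: 34
[4:7]: 33
[5:8]: 23
[6:9]: 12
[7:10]: 11

Max: 34 at [3:6]


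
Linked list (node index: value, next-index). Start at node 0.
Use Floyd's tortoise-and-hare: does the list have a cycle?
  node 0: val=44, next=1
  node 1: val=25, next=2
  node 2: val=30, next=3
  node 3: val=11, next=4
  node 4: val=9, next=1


Floyd's tortoise (slow, +1) and hare (fast, +2):
  init: slow=0, fast=0
  step 1: slow=1, fast=2
  step 2: slow=2, fast=4
  step 3: slow=3, fast=2
  step 4: slow=4, fast=4
  slow == fast at node 4: cycle detected

Cycle: yes


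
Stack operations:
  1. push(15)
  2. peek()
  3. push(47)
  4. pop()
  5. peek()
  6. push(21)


push(15) -> [15]
peek()->15
push(47) -> [15, 47]
pop()->47, [15]
peek()->15
push(21) -> [15, 21]

Final stack: [15, 21]


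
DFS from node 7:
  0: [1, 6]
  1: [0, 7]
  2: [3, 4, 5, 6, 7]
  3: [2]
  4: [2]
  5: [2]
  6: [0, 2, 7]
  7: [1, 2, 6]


Visit 7, push [6, 2, 1]
Visit 1, push [0]
Visit 0, push [6]
Visit 6, push [2]
Visit 2, push [5, 4, 3]
Visit 3, push []
Visit 4, push []
Visit 5, push []

DFS order: [7, 1, 0, 6, 2, 3, 4, 5]


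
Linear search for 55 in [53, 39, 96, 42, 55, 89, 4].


i=0: 53!=55
i=1: 39!=55
i=2: 96!=55
i=3: 42!=55
i=4: 55==55 found!

Found at 4, 5 comps


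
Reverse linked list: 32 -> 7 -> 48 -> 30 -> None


Step 1: curr=32, set curr.next=prev(None) | reversed so far: 32
Step 2: curr=7, set curr.next=prev(32) | reversed so far: 7 -> 32
Step 3: curr=48, set curr.next=prev(7) | reversed so far: 48 -> 7 -> 32
Step 4: curr=30, set curr.next=prev(48) | reversed so far: 30 -> 48 -> 7 -> 32

30 -> 48 -> 7 -> 32 -> None


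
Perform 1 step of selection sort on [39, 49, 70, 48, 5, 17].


Initial: [39, 49, 70, 48, 5, 17]
Step 1: min=5 at 4
  Swap: [5, 49, 70, 48, 39, 17]

After 1 step: [5, 49, 70, 48, 39, 17]


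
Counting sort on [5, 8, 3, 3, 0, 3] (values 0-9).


Input: [5, 8, 3, 3, 0, 3]
Counts: [1, 0, 0, 3, 0, 1, 0, 0, 1, 0]

Sorted: [0, 3, 3, 3, 5, 8]


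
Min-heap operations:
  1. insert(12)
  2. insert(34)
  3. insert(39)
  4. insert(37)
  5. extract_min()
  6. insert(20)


insert(12) -> [12]
insert(34) -> [12, 34]
insert(39) -> [12, 34, 39]
insert(37) -> [12, 34, 39, 37]
extract_min()->12, [34, 37, 39]
insert(20) -> [20, 34, 39, 37]

Final heap: [20, 34, 39, 37]


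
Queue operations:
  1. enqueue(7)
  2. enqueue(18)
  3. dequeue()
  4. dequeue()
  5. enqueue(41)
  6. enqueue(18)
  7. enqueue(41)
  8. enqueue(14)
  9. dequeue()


enqueue(7) -> [7]
enqueue(18) -> [7, 18]
dequeue()->7, [18]
dequeue()->18, []
enqueue(41) -> [41]
enqueue(18) -> [41, 18]
enqueue(41) -> [41, 18, 41]
enqueue(14) -> [41, 18, 41, 14]
dequeue()->41, [18, 41, 14]

Final queue: [18, 41, 14]


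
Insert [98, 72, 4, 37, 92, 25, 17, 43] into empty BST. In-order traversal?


Insert 98: root
Insert 72: L from 98
Insert 4: L from 98 -> L from 72
Insert 37: L from 98 -> L from 72 -> R from 4
Insert 92: L from 98 -> R from 72
Insert 25: L from 98 -> L from 72 -> R from 4 -> L from 37
Insert 17: L from 98 -> L from 72 -> R from 4 -> L from 37 -> L from 25
Insert 43: L from 98 -> L from 72 -> R from 4 -> R from 37

In-order: [4, 17, 25, 37, 43, 72, 92, 98]


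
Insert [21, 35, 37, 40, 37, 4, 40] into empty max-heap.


Insert 21: [21]
Insert 35: [35, 21]
Insert 37: [37, 21, 35]
Insert 40: [40, 37, 35, 21]
Insert 37: [40, 37, 35, 21, 37]
Insert 4: [40, 37, 35, 21, 37, 4]
Insert 40: [40, 37, 40, 21, 37, 4, 35]

Final heap: [40, 37, 40, 21, 37, 4, 35]


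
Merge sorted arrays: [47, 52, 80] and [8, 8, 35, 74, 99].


Take 8 from B
Take 8 from B
Take 35 from B
Take 47 from A
Take 52 from A
Take 74 from B
Take 80 from A

Merged: [8, 8, 35, 47, 52, 74, 80, 99]


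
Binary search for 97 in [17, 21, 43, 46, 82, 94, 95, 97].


Step 1: lo=0, hi=7, mid=3, val=46
Step 2: lo=4, hi=7, mid=5, val=94
Step 3: lo=6, hi=7, mid=6, val=95
Step 4: lo=7, hi=7, mid=7, val=97

Found at index 7


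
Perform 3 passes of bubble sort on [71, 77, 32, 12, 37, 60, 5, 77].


Initial: [71, 77, 32, 12, 37, 60, 5, 77]
Pass 1: [71, 32, 12, 37, 60, 5, 77, 77] (5 swaps)
Pass 2: [32, 12, 37, 60, 5, 71, 77, 77] (5 swaps)
Pass 3: [12, 32, 37, 5, 60, 71, 77, 77] (2 swaps)

After 3 passes: [12, 32, 37, 5, 60, 71, 77, 77]


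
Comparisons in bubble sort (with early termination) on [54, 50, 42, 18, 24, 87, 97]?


Algorithm: bubble sort (with early termination)
Input: [54, 50, 42, 18, 24, 87, 97]
Sorted: [18, 24, 42, 50, 54, 87, 97]

18


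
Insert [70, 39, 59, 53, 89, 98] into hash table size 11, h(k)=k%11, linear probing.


Insert 70: h=4 -> slot 4
Insert 39: h=6 -> slot 6
Insert 59: h=4, 1 probes -> slot 5
Insert 53: h=9 -> slot 9
Insert 89: h=1 -> slot 1
Insert 98: h=10 -> slot 10

Table: [None, 89, None, None, 70, 59, 39, None, None, 53, 98]


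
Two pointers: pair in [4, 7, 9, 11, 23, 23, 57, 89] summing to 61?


lo=0(4)+hi=7(89)=93
lo=0(4)+hi=6(57)=61

Yes: 4+57=61


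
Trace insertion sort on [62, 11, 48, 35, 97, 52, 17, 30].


Initial: [62, 11, 48, 35, 97, 52, 17, 30]
Insert 11: [11, 62, 48, 35, 97, 52, 17, 30]
Insert 48: [11, 48, 62, 35, 97, 52, 17, 30]
Insert 35: [11, 35, 48, 62, 97, 52, 17, 30]
Insert 97: [11, 35, 48, 62, 97, 52, 17, 30]
Insert 52: [11, 35, 48, 52, 62, 97, 17, 30]
Insert 17: [11, 17, 35, 48, 52, 62, 97, 30]
Insert 30: [11, 17, 30, 35, 48, 52, 62, 97]

Sorted: [11, 17, 30, 35, 48, 52, 62, 97]


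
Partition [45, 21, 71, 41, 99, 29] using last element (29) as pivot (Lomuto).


Pivot: 29
  21 <= 29: swap -> [21, 45, 71, 41, 99, 29]
Place pivot at 1: [21, 29, 71, 41, 99, 45]

Partitioned: [21, 29, 71, 41, 99, 45]


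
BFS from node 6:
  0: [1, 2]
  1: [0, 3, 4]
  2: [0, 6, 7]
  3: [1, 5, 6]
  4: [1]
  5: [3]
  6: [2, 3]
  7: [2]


Visit 6, enqueue [2, 3]
Visit 2, enqueue [0, 7]
Visit 3, enqueue [1, 5]
Visit 0, enqueue []
Visit 7, enqueue []
Visit 1, enqueue [4]
Visit 5, enqueue []
Visit 4, enqueue []

BFS order: [6, 2, 3, 0, 7, 1, 5, 4]


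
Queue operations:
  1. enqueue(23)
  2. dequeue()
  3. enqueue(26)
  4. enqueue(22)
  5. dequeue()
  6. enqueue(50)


enqueue(23) -> [23]
dequeue()->23, []
enqueue(26) -> [26]
enqueue(22) -> [26, 22]
dequeue()->26, [22]
enqueue(50) -> [22, 50]

Final queue: [22, 50]


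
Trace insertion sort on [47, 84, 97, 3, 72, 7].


Initial: [47, 84, 97, 3, 72, 7]
Insert 84: [47, 84, 97, 3, 72, 7]
Insert 97: [47, 84, 97, 3, 72, 7]
Insert 3: [3, 47, 84, 97, 72, 7]
Insert 72: [3, 47, 72, 84, 97, 7]
Insert 7: [3, 7, 47, 72, 84, 97]

Sorted: [3, 7, 47, 72, 84, 97]


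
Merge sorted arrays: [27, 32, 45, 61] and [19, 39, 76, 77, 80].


Take 19 from B
Take 27 from A
Take 32 from A
Take 39 from B
Take 45 from A
Take 61 from A

Merged: [19, 27, 32, 39, 45, 61, 76, 77, 80]


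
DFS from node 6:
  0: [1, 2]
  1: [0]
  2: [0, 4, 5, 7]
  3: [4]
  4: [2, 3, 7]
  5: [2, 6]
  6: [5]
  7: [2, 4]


Visit 6, push [5]
Visit 5, push [2]
Visit 2, push [7, 4, 0]
Visit 0, push [1]
Visit 1, push []
Visit 4, push [7, 3]
Visit 3, push []
Visit 7, push []

DFS order: [6, 5, 2, 0, 1, 4, 3, 7]


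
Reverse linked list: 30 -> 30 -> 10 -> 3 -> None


Step 1: curr=30, set curr.next=prev(None) | reversed so far: 30
Step 2: curr=30, set curr.next=prev(30) | reversed so far: 30 -> 30
Step 3: curr=10, set curr.next=prev(30) | reversed so far: 10 -> 30 -> 30
Step 4: curr=3, set curr.next=prev(10) | reversed so far: 3 -> 10 -> 30 -> 30

3 -> 10 -> 30 -> 30 -> None


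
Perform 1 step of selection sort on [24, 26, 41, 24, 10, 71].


Initial: [24, 26, 41, 24, 10, 71]
Step 1: min=10 at 4
  Swap: [10, 26, 41, 24, 24, 71]

After 1 step: [10, 26, 41, 24, 24, 71]


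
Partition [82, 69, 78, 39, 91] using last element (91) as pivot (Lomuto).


Pivot: 91
  82 <= 91: advance i (no swap)
  69 <= 91: advance i (no swap)
  78 <= 91: advance i (no swap)
  39 <= 91: advance i (no swap)
Place pivot at 4: [82, 69, 78, 39, 91]

Partitioned: [82, 69, 78, 39, 91]


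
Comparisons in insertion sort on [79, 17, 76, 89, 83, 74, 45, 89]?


Algorithm: insertion sort
Input: [79, 17, 76, 89, 83, 74, 45, 89]
Sorted: [17, 45, 74, 76, 79, 83, 89, 89]

18


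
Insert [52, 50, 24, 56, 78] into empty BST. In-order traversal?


Insert 52: root
Insert 50: L from 52
Insert 24: L from 52 -> L from 50
Insert 56: R from 52
Insert 78: R from 52 -> R from 56

In-order: [24, 50, 52, 56, 78]


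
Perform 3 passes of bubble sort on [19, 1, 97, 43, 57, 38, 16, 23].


Initial: [19, 1, 97, 43, 57, 38, 16, 23]
Pass 1: [1, 19, 43, 57, 38, 16, 23, 97] (6 swaps)
Pass 2: [1, 19, 43, 38, 16, 23, 57, 97] (3 swaps)
Pass 3: [1, 19, 38, 16, 23, 43, 57, 97] (3 swaps)

After 3 passes: [1, 19, 38, 16, 23, 43, 57, 97]


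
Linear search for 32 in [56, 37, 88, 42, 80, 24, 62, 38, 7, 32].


i=0: 56!=32
i=1: 37!=32
i=2: 88!=32
i=3: 42!=32
i=4: 80!=32
i=5: 24!=32
i=6: 62!=32
i=7: 38!=32
i=8: 7!=32
i=9: 32==32 found!

Found at 9, 10 comps


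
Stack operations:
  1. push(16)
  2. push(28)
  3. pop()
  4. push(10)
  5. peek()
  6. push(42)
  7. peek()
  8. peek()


push(16) -> [16]
push(28) -> [16, 28]
pop()->28, [16]
push(10) -> [16, 10]
peek()->10
push(42) -> [16, 10, 42]
peek()->42
peek()->42

Final stack: [16, 10, 42]


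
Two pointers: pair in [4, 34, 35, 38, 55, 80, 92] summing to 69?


lo=0(4)+hi=6(92)=96
lo=0(4)+hi=5(80)=84
lo=0(4)+hi=4(55)=59
lo=1(34)+hi=4(55)=89
lo=1(34)+hi=3(38)=72
lo=1(34)+hi=2(35)=69

Yes: 34+35=69


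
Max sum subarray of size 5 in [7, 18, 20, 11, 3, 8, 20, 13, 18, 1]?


[0:5]: 59
[1:6]: 60
[2:7]: 62
[3:8]: 55
[4:9]: 62
[5:10]: 60

Max: 62 at [2:7]


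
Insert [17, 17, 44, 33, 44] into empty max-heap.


Insert 17: [17]
Insert 17: [17, 17]
Insert 44: [44, 17, 17]
Insert 33: [44, 33, 17, 17]
Insert 44: [44, 44, 17, 17, 33]

Final heap: [44, 44, 17, 17, 33]


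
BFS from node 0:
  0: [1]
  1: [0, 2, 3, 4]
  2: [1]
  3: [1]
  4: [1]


Visit 0, enqueue [1]
Visit 1, enqueue [2, 3, 4]
Visit 2, enqueue []
Visit 3, enqueue []
Visit 4, enqueue []

BFS order: [0, 1, 2, 3, 4]


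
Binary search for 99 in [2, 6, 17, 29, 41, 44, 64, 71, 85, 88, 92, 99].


Step 1: lo=0, hi=11, mid=5, val=44
Step 2: lo=6, hi=11, mid=8, val=85
Step 3: lo=9, hi=11, mid=10, val=92
Step 4: lo=11, hi=11, mid=11, val=99

Found at index 11


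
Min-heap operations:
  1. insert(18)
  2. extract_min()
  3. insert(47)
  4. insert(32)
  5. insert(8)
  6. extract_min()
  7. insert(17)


insert(18) -> [18]
extract_min()->18, []
insert(47) -> [47]
insert(32) -> [32, 47]
insert(8) -> [8, 47, 32]
extract_min()->8, [32, 47]
insert(17) -> [17, 47, 32]

Final heap: [17, 47, 32]


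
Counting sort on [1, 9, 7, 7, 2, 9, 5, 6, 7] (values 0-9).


Input: [1, 9, 7, 7, 2, 9, 5, 6, 7]
Counts: [0, 1, 1, 0, 0, 1, 1, 3, 0, 2]

Sorted: [1, 2, 5, 6, 7, 7, 7, 9, 9]


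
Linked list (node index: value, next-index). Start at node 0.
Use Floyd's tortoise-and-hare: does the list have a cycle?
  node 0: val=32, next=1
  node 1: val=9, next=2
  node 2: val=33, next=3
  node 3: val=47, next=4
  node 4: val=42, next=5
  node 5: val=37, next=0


Floyd's tortoise (slow, +1) and hare (fast, +2):
  init: slow=0, fast=0
  step 1: slow=1, fast=2
  step 2: slow=2, fast=4
  step 3: slow=3, fast=0
  step 4: slow=4, fast=2
  step 5: slow=5, fast=4
  step 6: slow=0, fast=0
  slow == fast at node 0: cycle detected

Cycle: yes


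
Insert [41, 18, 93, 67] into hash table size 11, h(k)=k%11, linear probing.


Insert 41: h=8 -> slot 8
Insert 18: h=7 -> slot 7
Insert 93: h=5 -> slot 5
Insert 67: h=1 -> slot 1

Table: [None, 67, None, None, None, 93, None, 18, 41, None, None]


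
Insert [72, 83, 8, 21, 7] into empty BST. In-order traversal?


Insert 72: root
Insert 83: R from 72
Insert 8: L from 72
Insert 21: L from 72 -> R from 8
Insert 7: L from 72 -> L from 8

In-order: [7, 8, 21, 72, 83]


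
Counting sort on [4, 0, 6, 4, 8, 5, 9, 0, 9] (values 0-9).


Input: [4, 0, 6, 4, 8, 5, 9, 0, 9]
Counts: [2, 0, 0, 0, 2, 1, 1, 0, 1, 2]

Sorted: [0, 0, 4, 4, 5, 6, 8, 9, 9]


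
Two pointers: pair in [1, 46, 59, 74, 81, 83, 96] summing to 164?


lo=0(1)+hi=6(96)=97
lo=1(46)+hi=6(96)=142
lo=2(59)+hi=6(96)=155
lo=3(74)+hi=6(96)=170
lo=3(74)+hi=5(83)=157
lo=4(81)+hi=5(83)=164

Yes: 81+83=164


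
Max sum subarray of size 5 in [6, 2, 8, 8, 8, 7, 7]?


[0:5]: 32
[1:6]: 33
[2:7]: 38

Max: 38 at [2:7]


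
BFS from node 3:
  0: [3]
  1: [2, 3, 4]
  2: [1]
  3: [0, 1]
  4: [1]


Visit 3, enqueue [0, 1]
Visit 0, enqueue []
Visit 1, enqueue [2, 4]
Visit 2, enqueue []
Visit 4, enqueue []

BFS order: [3, 0, 1, 2, 4]


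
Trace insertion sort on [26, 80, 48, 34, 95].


Initial: [26, 80, 48, 34, 95]
Insert 80: [26, 80, 48, 34, 95]
Insert 48: [26, 48, 80, 34, 95]
Insert 34: [26, 34, 48, 80, 95]
Insert 95: [26, 34, 48, 80, 95]

Sorted: [26, 34, 48, 80, 95]


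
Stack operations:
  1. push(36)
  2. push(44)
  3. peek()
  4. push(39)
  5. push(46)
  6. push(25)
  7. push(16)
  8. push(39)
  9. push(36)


push(36) -> [36]
push(44) -> [36, 44]
peek()->44
push(39) -> [36, 44, 39]
push(46) -> [36, 44, 39, 46]
push(25) -> [36, 44, 39, 46, 25]
push(16) -> [36, 44, 39, 46, 25, 16]
push(39) -> [36, 44, 39, 46, 25, 16, 39]
push(36) -> [36, 44, 39, 46, 25, 16, 39, 36]

Final stack: [36, 44, 39, 46, 25, 16, 39, 36]


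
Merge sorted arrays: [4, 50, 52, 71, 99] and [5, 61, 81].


Take 4 from A
Take 5 from B
Take 50 from A
Take 52 from A
Take 61 from B
Take 71 from A
Take 81 from B

Merged: [4, 5, 50, 52, 61, 71, 81, 99]


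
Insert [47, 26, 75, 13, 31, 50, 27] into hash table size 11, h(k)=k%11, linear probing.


Insert 47: h=3 -> slot 3
Insert 26: h=4 -> slot 4
Insert 75: h=9 -> slot 9
Insert 13: h=2 -> slot 2
Insert 31: h=9, 1 probes -> slot 10
Insert 50: h=6 -> slot 6
Insert 27: h=5 -> slot 5

Table: [None, None, 13, 47, 26, 27, 50, None, None, 75, 31]


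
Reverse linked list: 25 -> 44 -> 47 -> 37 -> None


Step 1: curr=25, set curr.next=prev(None) | reversed so far: 25
Step 2: curr=44, set curr.next=prev(25) | reversed so far: 44 -> 25
Step 3: curr=47, set curr.next=prev(44) | reversed so far: 47 -> 44 -> 25
Step 4: curr=37, set curr.next=prev(47) | reversed so far: 37 -> 47 -> 44 -> 25

37 -> 47 -> 44 -> 25 -> None


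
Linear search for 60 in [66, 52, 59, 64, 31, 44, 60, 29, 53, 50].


i=0: 66!=60
i=1: 52!=60
i=2: 59!=60
i=3: 64!=60
i=4: 31!=60
i=5: 44!=60
i=6: 60==60 found!

Found at 6, 7 comps


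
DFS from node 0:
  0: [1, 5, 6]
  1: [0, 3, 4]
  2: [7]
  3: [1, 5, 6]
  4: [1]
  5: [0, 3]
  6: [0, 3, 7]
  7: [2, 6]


Visit 0, push [6, 5, 1]
Visit 1, push [4, 3]
Visit 3, push [6, 5]
Visit 5, push []
Visit 6, push [7]
Visit 7, push [2]
Visit 2, push []
Visit 4, push []

DFS order: [0, 1, 3, 5, 6, 7, 2, 4]


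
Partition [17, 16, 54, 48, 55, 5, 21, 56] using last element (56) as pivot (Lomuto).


Pivot: 56
  17 <= 56: advance i (no swap)
  16 <= 56: advance i (no swap)
  54 <= 56: advance i (no swap)
  48 <= 56: advance i (no swap)
  55 <= 56: advance i (no swap)
  5 <= 56: advance i (no swap)
  21 <= 56: advance i (no swap)
Place pivot at 7: [17, 16, 54, 48, 55, 5, 21, 56]

Partitioned: [17, 16, 54, 48, 55, 5, 21, 56]


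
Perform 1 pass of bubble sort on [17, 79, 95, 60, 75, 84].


Initial: [17, 79, 95, 60, 75, 84]
Pass 1: [17, 79, 60, 75, 84, 95] (3 swaps)

After 1 pass: [17, 79, 60, 75, 84, 95]


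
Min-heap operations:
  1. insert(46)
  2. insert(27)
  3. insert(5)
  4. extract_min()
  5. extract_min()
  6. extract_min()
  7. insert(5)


insert(46) -> [46]
insert(27) -> [27, 46]
insert(5) -> [5, 46, 27]
extract_min()->5, [27, 46]
extract_min()->27, [46]
extract_min()->46, []
insert(5) -> [5]

Final heap: [5]


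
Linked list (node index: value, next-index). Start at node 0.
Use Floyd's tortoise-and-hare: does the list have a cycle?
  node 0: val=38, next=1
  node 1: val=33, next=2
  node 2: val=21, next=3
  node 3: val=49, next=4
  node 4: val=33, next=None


Floyd's tortoise (slow, +1) and hare (fast, +2):
  init: slow=0, fast=0
  step 1: slow=1, fast=2
  step 2: slow=2, fast=4
  step 3: fast -> None, no cycle

Cycle: no


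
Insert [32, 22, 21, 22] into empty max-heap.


Insert 32: [32]
Insert 22: [32, 22]
Insert 21: [32, 22, 21]
Insert 22: [32, 22, 21, 22]

Final heap: [32, 22, 21, 22]


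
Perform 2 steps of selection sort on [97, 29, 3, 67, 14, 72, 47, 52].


Initial: [97, 29, 3, 67, 14, 72, 47, 52]
Step 1: min=3 at 2
  Swap: [3, 29, 97, 67, 14, 72, 47, 52]
Step 2: min=14 at 4
  Swap: [3, 14, 97, 67, 29, 72, 47, 52]

After 2 steps: [3, 14, 97, 67, 29, 72, 47, 52]


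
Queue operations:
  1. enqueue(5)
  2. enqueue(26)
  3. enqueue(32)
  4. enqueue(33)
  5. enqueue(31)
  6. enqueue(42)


enqueue(5) -> [5]
enqueue(26) -> [5, 26]
enqueue(32) -> [5, 26, 32]
enqueue(33) -> [5, 26, 32, 33]
enqueue(31) -> [5, 26, 32, 33, 31]
enqueue(42) -> [5, 26, 32, 33, 31, 42]

Final queue: [5, 26, 32, 33, 31, 42]


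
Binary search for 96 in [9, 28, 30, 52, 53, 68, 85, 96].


Step 1: lo=0, hi=7, mid=3, val=52
Step 2: lo=4, hi=7, mid=5, val=68
Step 3: lo=6, hi=7, mid=6, val=85
Step 4: lo=7, hi=7, mid=7, val=96

Found at index 7


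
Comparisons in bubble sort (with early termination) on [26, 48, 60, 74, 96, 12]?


Algorithm: bubble sort (with early termination)
Input: [26, 48, 60, 74, 96, 12]
Sorted: [12, 26, 48, 60, 74, 96]

15


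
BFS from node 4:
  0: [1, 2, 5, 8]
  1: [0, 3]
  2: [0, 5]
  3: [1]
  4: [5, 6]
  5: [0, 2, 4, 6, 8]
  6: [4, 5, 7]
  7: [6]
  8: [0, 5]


Visit 4, enqueue [5, 6]
Visit 5, enqueue [0, 2, 8]
Visit 6, enqueue [7]
Visit 0, enqueue [1]
Visit 2, enqueue []
Visit 8, enqueue []
Visit 7, enqueue []
Visit 1, enqueue [3]
Visit 3, enqueue []

BFS order: [4, 5, 6, 0, 2, 8, 7, 1, 3]


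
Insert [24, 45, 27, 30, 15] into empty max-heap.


Insert 24: [24]
Insert 45: [45, 24]
Insert 27: [45, 24, 27]
Insert 30: [45, 30, 27, 24]
Insert 15: [45, 30, 27, 24, 15]

Final heap: [45, 30, 27, 24, 15]


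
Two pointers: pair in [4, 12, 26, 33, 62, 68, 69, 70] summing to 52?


lo=0(4)+hi=7(70)=74
lo=0(4)+hi=6(69)=73
lo=0(4)+hi=5(68)=72
lo=0(4)+hi=4(62)=66
lo=0(4)+hi=3(33)=37
lo=1(12)+hi=3(33)=45
lo=2(26)+hi=3(33)=59

No pair found


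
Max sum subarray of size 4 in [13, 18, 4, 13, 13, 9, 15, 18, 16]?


[0:4]: 48
[1:5]: 48
[2:6]: 39
[3:7]: 50
[4:8]: 55
[5:9]: 58

Max: 58 at [5:9]


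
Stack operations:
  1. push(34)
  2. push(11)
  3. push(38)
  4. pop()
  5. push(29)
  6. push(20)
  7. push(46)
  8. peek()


push(34) -> [34]
push(11) -> [34, 11]
push(38) -> [34, 11, 38]
pop()->38, [34, 11]
push(29) -> [34, 11, 29]
push(20) -> [34, 11, 29, 20]
push(46) -> [34, 11, 29, 20, 46]
peek()->46

Final stack: [34, 11, 29, 20, 46]


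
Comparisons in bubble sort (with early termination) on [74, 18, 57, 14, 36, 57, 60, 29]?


Algorithm: bubble sort (with early termination)
Input: [74, 18, 57, 14, 36, 57, 60, 29]
Sorted: [14, 18, 29, 36, 57, 57, 60, 74]

27


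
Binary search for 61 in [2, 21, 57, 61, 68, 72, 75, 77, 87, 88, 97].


Step 1: lo=0, hi=10, mid=5, val=72
Step 2: lo=0, hi=4, mid=2, val=57
Step 3: lo=3, hi=4, mid=3, val=61

Found at index 3


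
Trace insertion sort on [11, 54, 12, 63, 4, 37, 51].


Initial: [11, 54, 12, 63, 4, 37, 51]
Insert 54: [11, 54, 12, 63, 4, 37, 51]
Insert 12: [11, 12, 54, 63, 4, 37, 51]
Insert 63: [11, 12, 54, 63, 4, 37, 51]
Insert 4: [4, 11, 12, 54, 63, 37, 51]
Insert 37: [4, 11, 12, 37, 54, 63, 51]
Insert 51: [4, 11, 12, 37, 51, 54, 63]

Sorted: [4, 11, 12, 37, 51, 54, 63]


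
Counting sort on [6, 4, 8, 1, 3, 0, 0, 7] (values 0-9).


Input: [6, 4, 8, 1, 3, 0, 0, 7]
Counts: [2, 1, 0, 1, 1, 0, 1, 1, 1, 0]

Sorted: [0, 0, 1, 3, 4, 6, 7, 8]


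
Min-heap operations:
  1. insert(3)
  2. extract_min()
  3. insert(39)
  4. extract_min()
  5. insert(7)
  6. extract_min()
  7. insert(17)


insert(3) -> [3]
extract_min()->3, []
insert(39) -> [39]
extract_min()->39, []
insert(7) -> [7]
extract_min()->7, []
insert(17) -> [17]

Final heap: [17]


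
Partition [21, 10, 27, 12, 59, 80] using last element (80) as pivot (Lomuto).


Pivot: 80
  21 <= 80: advance i (no swap)
  10 <= 80: advance i (no swap)
  27 <= 80: advance i (no swap)
  12 <= 80: advance i (no swap)
  59 <= 80: advance i (no swap)
Place pivot at 5: [21, 10, 27, 12, 59, 80]

Partitioned: [21, 10, 27, 12, 59, 80]


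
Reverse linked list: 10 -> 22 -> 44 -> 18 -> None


Step 1: curr=10, set curr.next=prev(None) | reversed so far: 10
Step 2: curr=22, set curr.next=prev(10) | reversed so far: 22 -> 10
Step 3: curr=44, set curr.next=prev(22) | reversed so far: 44 -> 22 -> 10
Step 4: curr=18, set curr.next=prev(44) | reversed so far: 18 -> 44 -> 22 -> 10

18 -> 44 -> 22 -> 10 -> None


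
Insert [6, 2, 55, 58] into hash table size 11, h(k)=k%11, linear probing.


Insert 6: h=6 -> slot 6
Insert 2: h=2 -> slot 2
Insert 55: h=0 -> slot 0
Insert 58: h=3 -> slot 3

Table: [55, None, 2, 58, None, None, 6, None, None, None, None]


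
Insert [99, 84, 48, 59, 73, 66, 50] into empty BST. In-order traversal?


Insert 99: root
Insert 84: L from 99
Insert 48: L from 99 -> L from 84
Insert 59: L from 99 -> L from 84 -> R from 48
Insert 73: L from 99 -> L from 84 -> R from 48 -> R from 59
Insert 66: L from 99 -> L from 84 -> R from 48 -> R from 59 -> L from 73
Insert 50: L from 99 -> L from 84 -> R from 48 -> L from 59

In-order: [48, 50, 59, 66, 73, 84, 99]


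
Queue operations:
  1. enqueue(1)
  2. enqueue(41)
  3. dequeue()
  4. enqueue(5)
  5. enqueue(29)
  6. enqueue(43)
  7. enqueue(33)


enqueue(1) -> [1]
enqueue(41) -> [1, 41]
dequeue()->1, [41]
enqueue(5) -> [41, 5]
enqueue(29) -> [41, 5, 29]
enqueue(43) -> [41, 5, 29, 43]
enqueue(33) -> [41, 5, 29, 43, 33]

Final queue: [41, 5, 29, 43, 33]


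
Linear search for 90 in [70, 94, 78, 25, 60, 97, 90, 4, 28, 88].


i=0: 70!=90
i=1: 94!=90
i=2: 78!=90
i=3: 25!=90
i=4: 60!=90
i=5: 97!=90
i=6: 90==90 found!

Found at 6, 7 comps


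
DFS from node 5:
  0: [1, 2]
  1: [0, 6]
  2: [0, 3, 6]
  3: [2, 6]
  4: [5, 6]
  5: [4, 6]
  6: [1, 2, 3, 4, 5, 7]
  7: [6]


Visit 5, push [6, 4]
Visit 4, push [6]
Visit 6, push [7, 3, 2, 1]
Visit 1, push [0]
Visit 0, push [2]
Visit 2, push [3]
Visit 3, push []
Visit 7, push []

DFS order: [5, 4, 6, 1, 0, 2, 3, 7]


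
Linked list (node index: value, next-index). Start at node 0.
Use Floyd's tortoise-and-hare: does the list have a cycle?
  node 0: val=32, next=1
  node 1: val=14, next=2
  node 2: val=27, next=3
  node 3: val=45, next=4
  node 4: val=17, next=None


Floyd's tortoise (slow, +1) and hare (fast, +2):
  init: slow=0, fast=0
  step 1: slow=1, fast=2
  step 2: slow=2, fast=4
  step 3: fast -> None, no cycle

Cycle: no


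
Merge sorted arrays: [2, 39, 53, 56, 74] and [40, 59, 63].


Take 2 from A
Take 39 from A
Take 40 from B
Take 53 from A
Take 56 from A
Take 59 from B
Take 63 from B

Merged: [2, 39, 40, 53, 56, 59, 63, 74]


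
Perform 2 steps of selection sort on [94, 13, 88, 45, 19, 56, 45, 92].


Initial: [94, 13, 88, 45, 19, 56, 45, 92]
Step 1: min=13 at 1
  Swap: [13, 94, 88, 45, 19, 56, 45, 92]
Step 2: min=19 at 4
  Swap: [13, 19, 88, 45, 94, 56, 45, 92]

After 2 steps: [13, 19, 88, 45, 94, 56, 45, 92]


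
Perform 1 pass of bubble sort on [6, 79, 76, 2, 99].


Initial: [6, 79, 76, 2, 99]
Pass 1: [6, 76, 2, 79, 99] (2 swaps)

After 1 pass: [6, 76, 2, 79, 99]


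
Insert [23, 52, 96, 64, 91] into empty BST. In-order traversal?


Insert 23: root
Insert 52: R from 23
Insert 96: R from 23 -> R from 52
Insert 64: R from 23 -> R from 52 -> L from 96
Insert 91: R from 23 -> R from 52 -> L from 96 -> R from 64

In-order: [23, 52, 64, 91, 96]


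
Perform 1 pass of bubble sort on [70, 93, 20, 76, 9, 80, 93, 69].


Initial: [70, 93, 20, 76, 9, 80, 93, 69]
Pass 1: [70, 20, 76, 9, 80, 93, 69, 93] (5 swaps)

After 1 pass: [70, 20, 76, 9, 80, 93, 69, 93]


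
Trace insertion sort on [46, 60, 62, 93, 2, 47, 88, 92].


Initial: [46, 60, 62, 93, 2, 47, 88, 92]
Insert 60: [46, 60, 62, 93, 2, 47, 88, 92]
Insert 62: [46, 60, 62, 93, 2, 47, 88, 92]
Insert 93: [46, 60, 62, 93, 2, 47, 88, 92]
Insert 2: [2, 46, 60, 62, 93, 47, 88, 92]
Insert 47: [2, 46, 47, 60, 62, 93, 88, 92]
Insert 88: [2, 46, 47, 60, 62, 88, 93, 92]
Insert 92: [2, 46, 47, 60, 62, 88, 92, 93]

Sorted: [2, 46, 47, 60, 62, 88, 92, 93]


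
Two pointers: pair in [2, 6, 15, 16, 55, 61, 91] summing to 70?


lo=0(2)+hi=6(91)=93
lo=0(2)+hi=5(61)=63
lo=1(6)+hi=5(61)=67
lo=2(15)+hi=5(61)=76
lo=2(15)+hi=4(55)=70

Yes: 15+55=70


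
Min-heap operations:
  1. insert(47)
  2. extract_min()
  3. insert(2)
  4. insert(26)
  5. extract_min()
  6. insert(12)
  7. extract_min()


insert(47) -> [47]
extract_min()->47, []
insert(2) -> [2]
insert(26) -> [2, 26]
extract_min()->2, [26]
insert(12) -> [12, 26]
extract_min()->12, [26]

Final heap: [26]


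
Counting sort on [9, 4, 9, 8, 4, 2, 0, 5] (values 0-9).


Input: [9, 4, 9, 8, 4, 2, 0, 5]
Counts: [1, 0, 1, 0, 2, 1, 0, 0, 1, 2]

Sorted: [0, 2, 4, 4, 5, 8, 9, 9]


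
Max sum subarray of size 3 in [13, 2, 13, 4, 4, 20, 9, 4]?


[0:3]: 28
[1:4]: 19
[2:5]: 21
[3:6]: 28
[4:7]: 33
[5:8]: 33

Max: 33 at [4:7]


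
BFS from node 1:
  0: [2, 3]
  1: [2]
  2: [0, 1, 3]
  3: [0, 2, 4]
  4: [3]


Visit 1, enqueue [2]
Visit 2, enqueue [0, 3]
Visit 0, enqueue []
Visit 3, enqueue [4]
Visit 4, enqueue []

BFS order: [1, 2, 0, 3, 4]


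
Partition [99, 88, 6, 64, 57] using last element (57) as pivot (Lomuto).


Pivot: 57
  6 <= 57: swap -> [6, 88, 99, 64, 57]
Place pivot at 1: [6, 57, 99, 64, 88]

Partitioned: [6, 57, 99, 64, 88]


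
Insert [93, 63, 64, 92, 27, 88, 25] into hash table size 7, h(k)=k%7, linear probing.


Insert 93: h=2 -> slot 2
Insert 63: h=0 -> slot 0
Insert 64: h=1 -> slot 1
Insert 92: h=1, 2 probes -> slot 3
Insert 27: h=6 -> slot 6
Insert 88: h=4 -> slot 4
Insert 25: h=4, 1 probes -> slot 5

Table: [63, 64, 93, 92, 88, 25, 27]


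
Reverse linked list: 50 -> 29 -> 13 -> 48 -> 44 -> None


Step 1: curr=50, set curr.next=prev(None) | reversed so far: 50
Step 2: curr=29, set curr.next=prev(50) | reversed so far: 29 -> 50
Step 3: curr=13, set curr.next=prev(29) | reversed so far: 13 -> 29 -> 50
Step 4: curr=48, set curr.next=prev(13) | reversed so far: 48 -> 13 -> 29 -> 50
Step 5: curr=44, set curr.next=prev(48) | reversed so far: 44 -> 48 -> 13 -> 29 -> 50

44 -> 48 -> 13 -> 29 -> 50 -> None


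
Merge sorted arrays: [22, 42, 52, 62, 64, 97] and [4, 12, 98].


Take 4 from B
Take 12 from B
Take 22 from A
Take 42 from A
Take 52 from A
Take 62 from A
Take 64 from A
Take 97 from A

Merged: [4, 12, 22, 42, 52, 62, 64, 97, 98]


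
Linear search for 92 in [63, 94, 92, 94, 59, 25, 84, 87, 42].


i=0: 63!=92
i=1: 94!=92
i=2: 92==92 found!

Found at 2, 3 comps


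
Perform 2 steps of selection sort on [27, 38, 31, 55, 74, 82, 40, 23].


Initial: [27, 38, 31, 55, 74, 82, 40, 23]
Step 1: min=23 at 7
  Swap: [23, 38, 31, 55, 74, 82, 40, 27]
Step 2: min=27 at 7
  Swap: [23, 27, 31, 55, 74, 82, 40, 38]

After 2 steps: [23, 27, 31, 55, 74, 82, 40, 38]


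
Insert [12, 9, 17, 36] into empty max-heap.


Insert 12: [12]
Insert 9: [12, 9]
Insert 17: [17, 9, 12]
Insert 36: [36, 17, 12, 9]

Final heap: [36, 17, 12, 9]


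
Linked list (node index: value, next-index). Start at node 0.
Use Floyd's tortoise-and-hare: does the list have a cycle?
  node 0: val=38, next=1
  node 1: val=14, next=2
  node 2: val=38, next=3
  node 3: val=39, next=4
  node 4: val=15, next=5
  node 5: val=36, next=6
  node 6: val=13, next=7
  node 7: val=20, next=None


Floyd's tortoise (slow, +1) and hare (fast, +2):
  init: slow=0, fast=0
  step 1: slow=1, fast=2
  step 2: slow=2, fast=4
  step 3: slow=3, fast=6
  step 4: fast 6->7->None, no cycle

Cycle: no


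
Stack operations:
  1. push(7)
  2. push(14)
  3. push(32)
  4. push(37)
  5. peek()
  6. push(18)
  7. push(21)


push(7) -> [7]
push(14) -> [7, 14]
push(32) -> [7, 14, 32]
push(37) -> [7, 14, 32, 37]
peek()->37
push(18) -> [7, 14, 32, 37, 18]
push(21) -> [7, 14, 32, 37, 18, 21]

Final stack: [7, 14, 32, 37, 18, 21]


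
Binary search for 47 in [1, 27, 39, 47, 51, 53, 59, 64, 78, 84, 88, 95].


Step 1: lo=0, hi=11, mid=5, val=53
Step 2: lo=0, hi=4, mid=2, val=39
Step 3: lo=3, hi=4, mid=3, val=47

Found at index 3


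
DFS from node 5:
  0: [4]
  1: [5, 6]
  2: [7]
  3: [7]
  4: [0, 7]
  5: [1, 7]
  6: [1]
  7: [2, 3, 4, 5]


Visit 5, push [7, 1]
Visit 1, push [6]
Visit 6, push []
Visit 7, push [4, 3, 2]
Visit 2, push []
Visit 3, push []
Visit 4, push [0]
Visit 0, push []

DFS order: [5, 1, 6, 7, 2, 3, 4, 0]


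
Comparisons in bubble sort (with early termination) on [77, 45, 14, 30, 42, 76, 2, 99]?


Algorithm: bubble sort (with early termination)
Input: [77, 45, 14, 30, 42, 76, 2, 99]
Sorted: [2, 14, 30, 42, 45, 76, 77, 99]

28


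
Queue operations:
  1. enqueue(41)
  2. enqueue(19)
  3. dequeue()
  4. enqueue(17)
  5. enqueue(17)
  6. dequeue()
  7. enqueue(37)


enqueue(41) -> [41]
enqueue(19) -> [41, 19]
dequeue()->41, [19]
enqueue(17) -> [19, 17]
enqueue(17) -> [19, 17, 17]
dequeue()->19, [17, 17]
enqueue(37) -> [17, 17, 37]

Final queue: [17, 17, 37]


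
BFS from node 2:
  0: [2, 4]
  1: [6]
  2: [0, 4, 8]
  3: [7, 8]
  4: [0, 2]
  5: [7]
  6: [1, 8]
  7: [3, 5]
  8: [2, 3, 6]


Visit 2, enqueue [0, 4, 8]
Visit 0, enqueue []
Visit 4, enqueue []
Visit 8, enqueue [3, 6]
Visit 3, enqueue [7]
Visit 6, enqueue [1]
Visit 7, enqueue [5]
Visit 1, enqueue []
Visit 5, enqueue []

BFS order: [2, 0, 4, 8, 3, 6, 7, 1, 5]


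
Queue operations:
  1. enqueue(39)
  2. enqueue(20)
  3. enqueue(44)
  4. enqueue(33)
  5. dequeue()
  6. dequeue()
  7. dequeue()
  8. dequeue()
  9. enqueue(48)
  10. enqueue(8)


enqueue(39) -> [39]
enqueue(20) -> [39, 20]
enqueue(44) -> [39, 20, 44]
enqueue(33) -> [39, 20, 44, 33]
dequeue()->39, [20, 44, 33]
dequeue()->20, [44, 33]
dequeue()->44, [33]
dequeue()->33, []
enqueue(48) -> [48]
enqueue(8) -> [48, 8]

Final queue: [48, 8]


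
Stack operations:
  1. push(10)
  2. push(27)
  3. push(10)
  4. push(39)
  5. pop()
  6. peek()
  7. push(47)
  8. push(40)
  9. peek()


push(10) -> [10]
push(27) -> [10, 27]
push(10) -> [10, 27, 10]
push(39) -> [10, 27, 10, 39]
pop()->39, [10, 27, 10]
peek()->10
push(47) -> [10, 27, 10, 47]
push(40) -> [10, 27, 10, 47, 40]
peek()->40

Final stack: [10, 27, 10, 47, 40]


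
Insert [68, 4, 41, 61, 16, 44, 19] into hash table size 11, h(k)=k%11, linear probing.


Insert 68: h=2 -> slot 2
Insert 4: h=4 -> slot 4
Insert 41: h=8 -> slot 8
Insert 61: h=6 -> slot 6
Insert 16: h=5 -> slot 5
Insert 44: h=0 -> slot 0
Insert 19: h=8, 1 probes -> slot 9

Table: [44, None, 68, None, 4, 16, 61, None, 41, 19, None]


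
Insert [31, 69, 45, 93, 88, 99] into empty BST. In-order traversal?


Insert 31: root
Insert 69: R from 31
Insert 45: R from 31 -> L from 69
Insert 93: R from 31 -> R from 69
Insert 88: R from 31 -> R from 69 -> L from 93
Insert 99: R from 31 -> R from 69 -> R from 93

In-order: [31, 45, 69, 88, 93, 99]


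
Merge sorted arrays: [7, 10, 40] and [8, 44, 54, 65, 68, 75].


Take 7 from A
Take 8 from B
Take 10 from A
Take 40 from A

Merged: [7, 8, 10, 40, 44, 54, 65, 68, 75]


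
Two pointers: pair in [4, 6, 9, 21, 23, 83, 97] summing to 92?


lo=0(4)+hi=6(97)=101
lo=0(4)+hi=5(83)=87
lo=1(6)+hi=5(83)=89
lo=2(9)+hi=5(83)=92

Yes: 9+83=92


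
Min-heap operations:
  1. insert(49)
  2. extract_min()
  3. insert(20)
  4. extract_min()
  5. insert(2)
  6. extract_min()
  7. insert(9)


insert(49) -> [49]
extract_min()->49, []
insert(20) -> [20]
extract_min()->20, []
insert(2) -> [2]
extract_min()->2, []
insert(9) -> [9]

Final heap: [9]


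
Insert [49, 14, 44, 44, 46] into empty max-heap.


Insert 49: [49]
Insert 14: [49, 14]
Insert 44: [49, 14, 44]
Insert 44: [49, 44, 44, 14]
Insert 46: [49, 46, 44, 14, 44]

Final heap: [49, 46, 44, 14, 44]


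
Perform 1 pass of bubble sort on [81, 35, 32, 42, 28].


Initial: [81, 35, 32, 42, 28]
Pass 1: [35, 32, 42, 28, 81] (4 swaps)

After 1 pass: [35, 32, 42, 28, 81]


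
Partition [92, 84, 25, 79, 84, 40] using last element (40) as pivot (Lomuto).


Pivot: 40
  25 <= 40: swap -> [25, 84, 92, 79, 84, 40]
Place pivot at 1: [25, 40, 92, 79, 84, 84]

Partitioned: [25, 40, 92, 79, 84, 84]


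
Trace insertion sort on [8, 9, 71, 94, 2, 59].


Initial: [8, 9, 71, 94, 2, 59]
Insert 9: [8, 9, 71, 94, 2, 59]
Insert 71: [8, 9, 71, 94, 2, 59]
Insert 94: [8, 9, 71, 94, 2, 59]
Insert 2: [2, 8, 9, 71, 94, 59]
Insert 59: [2, 8, 9, 59, 71, 94]

Sorted: [2, 8, 9, 59, 71, 94]


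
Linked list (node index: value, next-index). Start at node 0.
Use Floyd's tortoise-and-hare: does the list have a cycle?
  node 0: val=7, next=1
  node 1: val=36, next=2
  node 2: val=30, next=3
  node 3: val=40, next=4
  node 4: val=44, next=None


Floyd's tortoise (slow, +1) and hare (fast, +2):
  init: slow=0, fast=0
  step 1: slow=1, fast=2
  step 2: slow=2, fast=4
  step 3: fast -> None, no cycle

Cycle: no


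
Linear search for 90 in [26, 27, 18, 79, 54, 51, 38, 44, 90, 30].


i=0: 26!=90
i=1: 27!=90
i=2: 18!=90
i=3: 79!=90
i=4: 54!=90
i=5: 51!=90
i=6: 38!=90
i=7: 44!=90
i=8: 90==90 found!

Found at 8, 9 comps


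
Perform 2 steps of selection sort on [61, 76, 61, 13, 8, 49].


Initial: [61, 76, 61, 13, 8, 49]
Step 1: min=8 at 4
  Swap: [8, 76, 61, 13, 61, 49]
Step 2: min=13 at 3
  Swap: [8, 13, 61, 76, 61, 49]

After 2 steps: [8, 13, 61, 76, 61, 49]


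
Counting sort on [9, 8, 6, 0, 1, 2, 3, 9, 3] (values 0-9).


Input: [9, 8, 6, 0, 1, 2, 3, 9, 3]
Counts: [1, 1, 1, 2, 0, 0, 1, 0, 1, 2]

Sorted: [0, 1, 2, 3, 3, 6, 8, 9, 9]


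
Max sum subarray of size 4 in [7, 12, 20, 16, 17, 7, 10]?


[0:4]: 55
[1:5]: 65
[2:6]: 60
[3:7]: 50

Max: 65 at [1:5]


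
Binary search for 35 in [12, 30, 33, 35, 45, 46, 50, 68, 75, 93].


Step 1: lo=0, hi=9, mid=4, val=45
Step 2: lo=0, hi=3, mid=1, val=30
Step 3: lo=2, hi=3, mid=2, val=33
Step 4: lo=3, hi=3, mid=3, val=35

Found at index 3


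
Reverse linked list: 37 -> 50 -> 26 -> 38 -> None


Step 1: curr=37, set curr.next=prev(None) | reversed so far: 37
Step 2: curr=50, set curr.next=prev(37) | reversed so far: 50 -> 37
Step 3: curr=26, set curr.next=prev(50) | reversed so far: 26 -> 50 -> 37
Step 4: curr=38, set curr.next=prev(26) | reversed so far: 38 -> 26 -> 50 -> 37

38 -> 26 -> 50 -> 37 -> None


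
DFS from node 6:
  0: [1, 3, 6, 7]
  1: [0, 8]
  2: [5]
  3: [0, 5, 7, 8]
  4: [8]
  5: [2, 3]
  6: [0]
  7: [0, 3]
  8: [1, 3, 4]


Visit 6, push [0]
Visit 0, push [7, 3, 1]
Visit 1, push [8]
Visit 8, push [4, 3]
Visit 3, push [7, 5]
Visit 5, push [2]
Visit 2, push []
Visit 7, push []
Visit 4, push []

DFS order: [6, 0, 1, 8, 3, 5, 2, 7, 4]


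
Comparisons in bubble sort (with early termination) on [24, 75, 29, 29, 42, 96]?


Algorithm: bubble sort (with early termination)
Input: [24, 75, 29, 29, 42, 96]
Sorted: [24, 29, 29, 42, 75, 96]

9


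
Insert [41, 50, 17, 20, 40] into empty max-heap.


Insert 41: [41]
Insert 50: [50, 41]
Insert 17: [50, 41, 17]
Insert 20: [50, 41, 17, 20]
Insert 40: [50, 41, 17, 20, 40]

Final heap: [50, 41, 17, 20, 40]


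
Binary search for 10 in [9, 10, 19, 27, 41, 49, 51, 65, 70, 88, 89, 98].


Step 1: lo=0, hi=11, mid=5, val=49
Step 2: lo=0, hi=4, mid=2, val=19
Step 3: lo=0, hi=1, mid=0, val=9
Step 4: lo=1, hi=1, mid=1, val=10

Found at index 1


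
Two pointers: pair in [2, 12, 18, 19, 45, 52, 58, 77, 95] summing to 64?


lo=0(2)+hi=8(95)=97
lo=0(2)+hi=7(77)=79
lo=0(2)+hi=6(58)=60
lo=1(12)+hi=6(58)=70
lo=1(12)+hi=5(52)=64

Yes: 12+52=64


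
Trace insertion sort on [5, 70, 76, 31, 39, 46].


Initial: [5, 70, 76, 31, 39, 46]
Insert 70: [5, 70, 76, 31, 39, 46]
Insert 76: [5, 70, 76, 31, 39, 46]
Insert 31: [5, 31, 70, 76, 39, 46]
Insert 39: [5, 31, 39, 70, 76, 46]
Insert 46: [5, 31, 39, 46, 70, 76]

Sorted: [5, 31, 39, 46, 70, 76]


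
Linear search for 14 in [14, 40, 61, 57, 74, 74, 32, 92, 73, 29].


i=0: 14==14 found!

Found at 0, 1 comps


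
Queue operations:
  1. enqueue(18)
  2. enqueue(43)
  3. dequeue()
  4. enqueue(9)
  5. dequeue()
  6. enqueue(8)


enqueue(18) -> [18]
enqueue(43) -> [18, 43]
dequeue()->18, [43]
enqueue(9) -> [43, 9]
dequeue()->43, [9]
enqueue(8) -> [9, 8]

Final queue: [9, 8]


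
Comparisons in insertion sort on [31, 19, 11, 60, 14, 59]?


Algorithm: insertion sort
Input: [31, 19, 11, 60, 14, 59]
Sorted: [11, 14, 19, 31, 59, 60]

10


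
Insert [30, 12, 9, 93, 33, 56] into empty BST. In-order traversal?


Insert 30: root
Insert 12: L from 30
Insert 9: L from 30 -> L from 12
Insert 93: R from 30
Insert 33: R from 30 -> L from 93
Insert 56: R from 30 -> L from 93 -> R from 33

In-order: [9, 12, 30, 33, 56, 93]


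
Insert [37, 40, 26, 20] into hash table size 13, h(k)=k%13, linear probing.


Insert 37: h=11 -> slot 11
Insert 40: h=1 -> slot 1
Insert 26: h=0 -> slot 0
Insert 20: h=7 -> slot 7

Table: [26, 40, None, None, None, None, None, 20, None, None, None, 37, None]


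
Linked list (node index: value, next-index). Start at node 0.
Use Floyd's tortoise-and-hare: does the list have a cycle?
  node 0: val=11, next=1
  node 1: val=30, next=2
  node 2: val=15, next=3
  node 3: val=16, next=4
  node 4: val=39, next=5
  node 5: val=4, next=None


Floyd's tortoise (slow, +1) and hare (fast, +2):
  init: slow=0, fast=0
  step 1: slow=1, fast=2
  step 2: slow=2, fast=4
  step 3: fast 4->5->None, no cycle

Cycle: no


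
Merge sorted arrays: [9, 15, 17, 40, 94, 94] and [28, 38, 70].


Take 9 from A
Take 15 from A
Take 17 from A
Take 28 from B
Take 38 from B
Take 40 from A
Take 70 from B

Merged: [9, 15, 17, 28, 38, 40, 70, 94, 94]


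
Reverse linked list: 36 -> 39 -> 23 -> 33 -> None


Step 1: curr=36, set curr.next=prev(None) | reversed so far: 36
Step 2: curr=39, set curr.next=prev(36) | reversed so far: 39 -> 36
Step 3: curr=23, set curr.next=prev(39) | reversed so far: 23 -> 39 -> 36
Step 4: curr=33, set curr.next=prev(23) | reversed so far: 33 -> 23 -> 39 -> 36

33 -> 23 -> 39 -> 36 -> None


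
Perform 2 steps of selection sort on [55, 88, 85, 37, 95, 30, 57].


Initial: [55, 88, 85, 37, 95, 30, 57]
Step 1: min=30 at 5
  Swap: [30, 88, 85, 37, 95, 55, 57]
Step 2: min=37 at 3
  Swap: [30, 37, 85, 88, 95, 55, 57]

After 2 steps: [30, 37, 85, 88, 95, 55, 57]


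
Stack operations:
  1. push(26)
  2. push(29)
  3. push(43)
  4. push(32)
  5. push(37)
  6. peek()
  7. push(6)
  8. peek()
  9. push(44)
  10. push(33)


push(26) -> [26]
push(29) -> [26, 29]
push(43) -> [26, 29, 43]
push(32) -> [26, 29, 43, 32]
push(37) -> [26, 29, 43, 32, 37]
peek()->37
push(6) -> [26, 29, 43, 32, 37, 6]
peek()->6
push(44) -> [26, 29, 43, 32, 37, 6, 44]
push(33) -> [26, 29, 43, 32, 37, 6, 44, 33]

Final stack: [26, 29, 43, 32, 37, 6, 44, 33]


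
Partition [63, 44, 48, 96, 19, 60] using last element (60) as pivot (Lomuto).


Pivot: 60
  44 <= 60: swap -> [44, 63, 48, 96, 19, 60]
  48 <= 60: swap -> [44, 48, 63, 96, 19, 60]
  19 <= 60: swap -> [44, 48, 19, 96, 63, 60]
Place pivot at 3: [44, 48, 19, 60, 63, 96]

Partitioned: [44, 48, 19, 60, 63, 96]


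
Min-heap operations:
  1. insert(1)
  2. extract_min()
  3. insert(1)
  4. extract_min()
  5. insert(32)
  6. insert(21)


insert(1) -> [1]
extract_min()->1, []
insert(1) -> [1]
extract_min()->1, []
insert(32) -> [32]
insert(21) -> [21, 32]

Final heap: [21, 32]
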